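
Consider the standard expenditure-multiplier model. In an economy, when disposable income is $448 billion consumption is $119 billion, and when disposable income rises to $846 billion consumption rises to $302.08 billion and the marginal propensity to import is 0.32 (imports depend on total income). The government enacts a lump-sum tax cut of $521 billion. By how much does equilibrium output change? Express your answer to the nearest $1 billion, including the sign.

+$279 billion

MPC = ΔC/ΔYd = (302.08 − 119)/(846 − 448) = 183.08/398 = 0.46.
A lump-sum tax change of −$521 billion shifts disposable income by +$521 billion; first-round consumption changes by −c × ΔT = −0.46 × (−$521 billion) = +$239.66 billion.
Expenditure multiplier = 1/(1 − c + m) = 1/(1 − 0.46 + 0.32) = 1/0.86 ≈ 1.163.
The tax multiplier is −c × k ≈ −0.535, so ΔY = k × (−c·ΔT) = (+$239.66 billion) / 0.86 ≈ +$279 billion.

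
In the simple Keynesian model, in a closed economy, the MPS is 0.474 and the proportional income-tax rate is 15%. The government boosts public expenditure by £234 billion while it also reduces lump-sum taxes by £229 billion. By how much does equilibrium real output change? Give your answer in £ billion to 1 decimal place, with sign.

+£641.1 billion

MPC = 1 − MPS = 1 − 0.474 = 0.526.
Expenditure multiplier = 1/(1 − c(1−t)) = 1/(1 − 0.526×0.85) = 1/0.5529 ≈ 1.809.
ΔG contributes k·ΔG = (+£234 billion) / 0.5529 ≈ +£423.2 billion.
ΔT of −£229 billion changes first-round spending by −c·ΔT = +£120.454 billion, contributing k·(−c·ΔT) = (+£120.454 billion) / 0.5529 ≈ +£217.9 billion.
Net ΔY = k(ΔG − c·ΔT) = (+£354.454 billion) / 0.5529 ≈ +£641.1 billion.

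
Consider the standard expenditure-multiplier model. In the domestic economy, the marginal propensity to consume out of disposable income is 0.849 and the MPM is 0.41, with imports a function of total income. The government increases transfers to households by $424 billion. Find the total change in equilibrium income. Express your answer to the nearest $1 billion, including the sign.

The transfer change shifts disposable income by +$424 billion, so first-round consumption changes by c·ΔTR = 0.849 × (+$424 billion) = +$359.976 billion.
Expenditure multiplier = 1/(1 − c + m) = 1/(1 − 0.849 + 0.41) = 1/0.561 ≈ 1.783.
The transfer multiplier is c × k ≈ 1.513, so ΔY = k × (c·ΔTR) = (+$359.976 billion) / 0.561 ≈ +$642 billion.

+$642 billion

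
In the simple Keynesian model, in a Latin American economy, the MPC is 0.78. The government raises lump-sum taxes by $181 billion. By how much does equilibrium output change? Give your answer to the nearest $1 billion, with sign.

A lump-sum tax change of +$181 billion shifts disposable income by −$181 billion; first-round consumption changes by −c × ΔT = −0.78 × (+$181 billion) = −$141.18 billion.
Expenditure multiplier = 1/(1 − MPC) = 1/(1 − 0.78) = 1/0.22 ≈ 4.545.
The tax multiplier is −c × k ≈ −3.545, so ΔY = k × (−c·ΔT) = (−$141.18 billion) / 0.22 ≈ −$642 billion.

−$642 billion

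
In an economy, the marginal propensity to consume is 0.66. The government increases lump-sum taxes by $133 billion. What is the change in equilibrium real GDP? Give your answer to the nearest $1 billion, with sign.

−$258 billion

A lump-sum tax change of +$133 billion shifts disposable income by −$133 billion; first-round consumption changes by −c × ΔT = −0.66 × (+$133 billion) = −$87.78 billion.
Expenditure multiplier = 1/(1 − MPC) = 1/(1 − 0.66) = 1/0.34 ≈ 2.941.
The tax multiplier is −c × k ≈ −1.941, so ΔY = k × (−c·ΔT) = (−$87.78 billion) / 0.34 ≈ −$258 billion.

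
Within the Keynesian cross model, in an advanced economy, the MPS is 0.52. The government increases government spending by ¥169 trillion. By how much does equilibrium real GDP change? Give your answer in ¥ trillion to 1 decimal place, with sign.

+¥325.0 trillion

MPC = 1 − MPS = 1 − 0.52 = 0.48.
Government-spending multiplier = 1/(1 − MPC) = 1/(1 − 0.48) = 1/0.52 ≈ 1.923.
ΔY = k × ΔG = (+¥169 trillion) / 0.52 = +¥325 trillion.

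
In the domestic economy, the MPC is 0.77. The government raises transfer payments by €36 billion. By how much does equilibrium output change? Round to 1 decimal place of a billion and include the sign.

The transfer change shifts disposable income by +€36 billion, so first-round consumption changes by c·ΔTR = 0.77 × (+€36 billion) = +€27.72 billion.
Expenditure multiplier = 1/(1 − MPC) = 1/(1 − 0.77) = 1/0.23 ≈ 4.348.
The transfer multiplier is c × k ≈ 3.348, so ΔY = k × (c·ΔTR) = (+€27.72 billion) / 0.23 ≈ +€120.5 billion.

+€120.5 billion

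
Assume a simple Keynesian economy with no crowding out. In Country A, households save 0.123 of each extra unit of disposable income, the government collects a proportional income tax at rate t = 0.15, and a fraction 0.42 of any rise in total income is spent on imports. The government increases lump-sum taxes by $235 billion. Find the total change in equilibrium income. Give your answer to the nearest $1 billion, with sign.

−$306 billion

MPC = 1 − MPS = 1 − 0.123 = 0.877.
A lump-sum tax change of +$235 billion shifts disposable income by −$235 billion; first-round consumption changes by −c × ΔT = −0.877 × (+$235 billion) = −$206.095 billion.
Expenditure multiplier = 1/(1 − c(1−t) + m) = 1/(1 − 0.877×0.85 + 0.42) = 1/0.67455 ≈ 1.482.
The tax multiplier is −c × k ≈ −1.3, so ΔY = k × (−c·ΔT) = (−$206.095 billion) / 0.67455 ≈ −$306 billion.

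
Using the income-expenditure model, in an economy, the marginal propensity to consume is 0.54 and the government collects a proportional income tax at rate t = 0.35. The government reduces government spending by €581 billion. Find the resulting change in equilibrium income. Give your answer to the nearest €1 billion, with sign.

−€895 billion

Spending multiplier = 1/(1 − c(1−t)) = 1/(1 − 0.54×0.65) = 1/0.649 ≈ 1.541.
ΔY = k × ΔG = (−€581 billion) / 0.649 ≈ −€895 billion.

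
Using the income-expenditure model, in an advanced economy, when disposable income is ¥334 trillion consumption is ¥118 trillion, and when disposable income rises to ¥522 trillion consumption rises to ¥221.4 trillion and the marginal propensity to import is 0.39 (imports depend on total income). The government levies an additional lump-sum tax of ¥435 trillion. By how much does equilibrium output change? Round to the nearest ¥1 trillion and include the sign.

−¥285 trillion

MPC = ΔC/ΔYd = (221.4 − 118)/(522 − 334) = 103.4/188 = 0.55.
A lump-sum tax change of +¥435 trillion shifts disposable income by −¥435 trillion; first-round consumption changes by −c × ΔT = −0.55 × (+¥435 trillion) = −¥239.25 trillion.
Expenditure multiplier = 1/(1 − c + m) = 1/(1 − 0.55 + 0.39) = 1/0.84 ≈ 1.19.
The tax multiplier is −c × k ≈ −0.655, so ΔY = k × (−c·ΔT) = (−¥239.25 trillion) / 0.84 ≈ −¥285 trillion.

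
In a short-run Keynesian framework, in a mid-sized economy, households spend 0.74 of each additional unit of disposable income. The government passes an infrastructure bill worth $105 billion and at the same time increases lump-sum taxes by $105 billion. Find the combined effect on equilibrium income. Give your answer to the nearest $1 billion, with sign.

+$105 billion

Expenditure multiplier = 1/(1 − MPC) = 1/(1 − 0.74) = 1/0.26 ≈ 3.846.
ΔG contributes k·ΔG = (+$105 billion) / 0.26 ≈ +$403.8 billion.
ΔT of +$105 billion changes first-round spending by −c·ΔT = −$77.7 billion, contributing k·(−c·ΔT) = (−$77.7 billion) / 0.26 ≈ −$298.8 billion.
With ΔG = ΔT and no other leakages, the balanced-budget multiplier is 1, so ΔY = ΔG = +$105 billion.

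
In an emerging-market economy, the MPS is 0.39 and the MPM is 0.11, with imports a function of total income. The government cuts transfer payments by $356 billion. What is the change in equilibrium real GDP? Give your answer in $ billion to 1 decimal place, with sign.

−$434.3 billion

MPC = 1 − MPS = 1 − 0.39 = 0.61.
The transfer change shifts disposable income by −$356 billion, so first-round consumption changes by c·ΔTR = 0.61 × (−$356 billion) = −$217.16 billion.
Expenditure multiplier = 1/(1 − c + m) = 1/(1 − 0.61 + 0.11) = 1/0.5 = 2.
The transfer multiplier is c × k = 1.22, so ΔY = k × (c·ΔTR) = (−$217.16 billion) / 0.5 ≈ −$434.3 billion.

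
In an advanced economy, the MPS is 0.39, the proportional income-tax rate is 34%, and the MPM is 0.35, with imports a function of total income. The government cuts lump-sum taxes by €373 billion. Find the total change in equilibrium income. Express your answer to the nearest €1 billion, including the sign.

MPC = 1 − MPS = 1 − 0.39 = 0.61.
A lump-sum tax change of −€373 billion shifts disposable income by +€373 billion; first-round consumption changes by −c × ΔT = −0.61 × (−€373 billion) = +€227.53 billion.
Expenditure multiplier = 1/(1 − c(1−t) + m) = 1/(1 − 0.61×0.66 + 0.35) = 1/0.9474 ≈ 1.056.
The tax multiplier is −c × k ≈ −0.644, so ΔY = k × (−c·ΔT) = (+€227.53 billion) / 0.9474 ≈ +€240 billion.

+€240 billion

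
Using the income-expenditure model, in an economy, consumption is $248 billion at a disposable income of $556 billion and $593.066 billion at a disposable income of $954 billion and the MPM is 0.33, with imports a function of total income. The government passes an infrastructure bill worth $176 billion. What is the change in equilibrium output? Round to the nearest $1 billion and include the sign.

MPC = ΔC/ΔYd = (593.066 − 248)/(954 − 556) = 345.066/398 = 0.867.
Expenditure multiplier = 1/(1 − c + m) = 1/(1 − 0.867 + 0.33) = 1/0.463 ≈ 2.16.
ΔY = k × ΔG = (+$176 billion) / 0.463 ≈ +$380 billion.

+$380 billion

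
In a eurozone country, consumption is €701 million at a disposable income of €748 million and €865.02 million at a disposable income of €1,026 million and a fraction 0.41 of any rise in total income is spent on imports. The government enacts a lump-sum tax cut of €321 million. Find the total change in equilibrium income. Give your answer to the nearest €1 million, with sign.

+€231 million

MPC = ΔC/ΔYd = (865.02 − 701)/(1,026 − 748) = 164.02/278 = 0.59.
A lump-sum tax change of −€321 million shifts disposable income by +€321 million; first-round consumption changes by −c × ΔT = −0.59 × (−€321 million) = +€189.39 million.
Expenditure multiplier = 1/(1 − c + m) = 1/(1 − 0.59 + 0.41) = 1/0.82 ≈ 1.22.
The tax multiplier is −c × k ≈ −0.72, so ΔY = k × (−c·ΔT) = (+€189.39 million) / 0.82 ≈ +€231 million.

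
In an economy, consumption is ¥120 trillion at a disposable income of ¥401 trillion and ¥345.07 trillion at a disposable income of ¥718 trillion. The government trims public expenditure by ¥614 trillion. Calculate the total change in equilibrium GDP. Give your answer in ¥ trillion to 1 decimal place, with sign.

MPC = ΔC/ΔYd = (345.07 − 120)/(718 − 401) = 225.07/317 = 0.71.
Expenditure multiplier = 1/(1 − MPC) = 1/(1 − 0.71) = 1/0.29 ≈ 3.448.
ΔY = k × ΔG = (−¥614 trillion) / 0.29 ≈ −¥2,117.2 trillion.

−¥2,117.2 trillion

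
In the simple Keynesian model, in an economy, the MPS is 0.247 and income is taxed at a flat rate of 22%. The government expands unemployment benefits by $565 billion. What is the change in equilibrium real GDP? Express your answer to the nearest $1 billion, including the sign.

MPC = 1 − MPS = 1 − 0.247 = 0.753.
The transfer change shifts disposable income by +$565 billion, so first-round consumption changes by c·ΔTR = 0.753 × (+$565 billion) = +$425.445 billion.
Expenditure multiplier = 1/(1 − c(1−t)) = 1/(1 − 0.753×0.78) = 1/0.41266 ≈ 2.423.
The transfer multiplier is c × k ≈ 1.825, so ΔY = k × (c·ΔTR) = (+$425.445 billion) / 0.41266 ≈ +$1,031 billion.

+$1,031 billion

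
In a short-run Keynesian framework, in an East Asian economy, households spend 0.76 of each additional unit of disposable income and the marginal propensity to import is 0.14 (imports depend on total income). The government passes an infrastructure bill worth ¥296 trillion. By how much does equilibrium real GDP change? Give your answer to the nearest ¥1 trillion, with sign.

+¥779 trillion

Government-spending multiplier = 1/(1 − c + m) = 1/(1 − 0.76 + 0.14) = 1/0.38 ≈ 2.632.
ΔY = k × ΔG = (+¥296 trillion) / 0.38 ≈ +¥779 trillion.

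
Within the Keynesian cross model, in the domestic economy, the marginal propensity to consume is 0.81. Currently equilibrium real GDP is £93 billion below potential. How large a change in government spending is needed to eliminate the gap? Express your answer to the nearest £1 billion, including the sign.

Spending multiplier = 1/(1 − MPC) = 1/(1 − 0.81) = 1/0.19 ≈ 5.263.
Need ΔY = +£93 billion, so ΔG = ΔY/k = (+£93 billion) × 0.19 ≈ +£18 billion.
The government should increase government spending by £18 billion.

+£18 billion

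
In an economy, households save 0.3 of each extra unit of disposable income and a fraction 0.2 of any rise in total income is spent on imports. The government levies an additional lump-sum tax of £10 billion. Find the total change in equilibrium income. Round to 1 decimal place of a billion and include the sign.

−£14.0 billion

MPC = 1 − MPS = 1 − 0.3 = 0.7.
A lump-sum tax change of +£10 billion shifts disposable income by −£10 billion; first-round consumption changes by −c × ΔT = −0.7 × (+£10 billion) = −£7 billion.
Expenditure multiplier = 1/(1 − c + m) = 1/(1 − 0.7 + 0.2) = 1/0.5 = 2.
The tax multiplier is −c × k = −1.4, so ΔY = k × (−c·ΔT) = (−£7 billion) / 0.5 = −£14 billion.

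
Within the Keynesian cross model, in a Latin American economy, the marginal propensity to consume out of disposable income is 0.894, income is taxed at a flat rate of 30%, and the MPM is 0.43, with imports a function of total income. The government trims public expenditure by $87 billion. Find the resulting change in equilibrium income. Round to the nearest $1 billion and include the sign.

−$108 billion

Expenditure multiplier = 1/(1 − c(1−t) + m) = 1/(1 − 0.894×0.7 + 0.43) = 1/0.8042 ≈ 1.243.
ΔY = k × ΔG = (−$87 billion) / 0.8042 ≈ −$108 billion.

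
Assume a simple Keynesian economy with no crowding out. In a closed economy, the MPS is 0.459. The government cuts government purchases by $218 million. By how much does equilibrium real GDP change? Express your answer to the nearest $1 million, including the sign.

MPC = 1 − MPS = 1 − 0.459 = 0.541.
Expenditure multiplier = 1/(1 − MPC) = 1/(1 − 0.541) = 1/0.459 ≈ 2.179.
ΔY = k × ΔG = (−$218 million) / 0.459 ≈ −$475 million.

−$475 million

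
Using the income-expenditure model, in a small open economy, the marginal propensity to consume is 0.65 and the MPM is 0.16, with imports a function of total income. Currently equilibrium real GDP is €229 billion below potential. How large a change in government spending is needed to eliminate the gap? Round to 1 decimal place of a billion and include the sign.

Spending multiplier = 1/(1 − c + m) = 1/(1 − 0.65 + 0.16) = 1/0.51 ≈ 1.961.
Need ΔY = +€229 billion, so ΔG = ΔY/k = (+€229 billion) × 0.51 ≈ +€116.8 billion.
The government should increase government spending by €116.8 billion.

+€116.8 billion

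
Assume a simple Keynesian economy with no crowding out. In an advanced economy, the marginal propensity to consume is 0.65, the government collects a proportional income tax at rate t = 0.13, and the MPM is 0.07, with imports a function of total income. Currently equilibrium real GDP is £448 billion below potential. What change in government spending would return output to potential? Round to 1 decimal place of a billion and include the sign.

Spending multiplier = 1/(1 − c(1−t) + m) = 1/(1 − 0.65×0.87 + 0.07) = 1/0.5045 ≈ 1.982.
Need ΔY = +£448 billion, so ΔG = ΔY/k = (+£448 billion) × 0.5045 ≈ +£226 billion.
The government should increase government spending by £226 billion.

+£226.0 billion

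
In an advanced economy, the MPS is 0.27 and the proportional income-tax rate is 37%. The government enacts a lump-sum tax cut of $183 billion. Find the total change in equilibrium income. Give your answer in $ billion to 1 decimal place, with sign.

+$247.3 billion

MPC = 1 − MPS = 1 − 0.27 = 0.73.
A lump-sum tax change of −$183 billion shifts disposable income by +$183 billion; first-round consumption changes by −c × ΔT = −0.73 × (−$183 billion) = +$133.59 billion.
Expenditure multiplier = 1/(1 − c(1−t)) = 1/(1 − 0.73×0.63) = 1/0.5401 ≈ 1.852.
The tax multiplier is −c × k ≈ −1.352, so ΔY = k × (−c·ΔT) = (+$133.59 billion) / 0.5401 ≈ +$247.3 billion.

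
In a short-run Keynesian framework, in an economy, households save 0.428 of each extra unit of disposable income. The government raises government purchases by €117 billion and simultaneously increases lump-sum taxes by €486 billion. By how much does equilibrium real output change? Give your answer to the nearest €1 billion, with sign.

−€376 billion

MPC = 1 − MPS = 1 − 0.428 = 0.572.
Expenditure multiplier = 1/(1 − MPC) = 1/(1 − 0.572) = 1/0.428 ≈ 2.336.
ΔG contributes k·ΔG = (+€117 billion) / 0.428 ≈ +€273.4 billion.
ΔT of +€486 billion changes first-round spending by −c·ΔT = −€277.992 billion, contributing k·(−c·ΔT) = (−€277.992 billion) / 0.428 ≈ −€649.5 billion.
Net ΔY = k(ΔG − c·ΔT) = (−€160.992 billion) / 0.428 ≈ −€376 billion.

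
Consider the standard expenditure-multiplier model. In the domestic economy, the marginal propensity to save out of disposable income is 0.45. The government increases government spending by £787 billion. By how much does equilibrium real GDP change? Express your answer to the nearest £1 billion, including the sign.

MPC = 1 − MPS = 1 − 0.45 = 0.55.
Expenditure multiplier = 1/(1 − MPC) = 1/(1 − 0.55) = 1/0.45 ≈ 2.222.
ΔY = k × ΔG = (+£787 billion) / 0.45 ≈ +£1,749 billion.

+£1,749 billion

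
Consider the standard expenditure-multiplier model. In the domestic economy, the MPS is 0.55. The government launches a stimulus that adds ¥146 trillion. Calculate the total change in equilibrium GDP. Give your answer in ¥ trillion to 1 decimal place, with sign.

MPC = 1 − MPS = 1 − 0.55 = 0.45.
Spending multiplier = 1/(1 − MPC) = 1/(1 − 0.45) = 1/0.55 ≈ 1.818.
ΔY = k × ΔG = (+¥146 trillion) / 0.55 ≈ +¥265.5 trillion.

+¥265.5 trillion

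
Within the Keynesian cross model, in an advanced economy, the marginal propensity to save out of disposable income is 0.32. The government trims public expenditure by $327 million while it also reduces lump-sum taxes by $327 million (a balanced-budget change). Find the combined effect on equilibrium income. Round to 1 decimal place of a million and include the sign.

MPC = 1 − MPS = 1 − 0.32 = 0.68.
Expenditure multiplier = 1/(1 − MPC) = 1/(1 − 0.68) = 1/0.32 = 3.125.
ΔG contributes k·ΔG = (−$327 million) / 0.32 ≈ −$1,021.9 million.
ΔT of −$327 million changes first-round spending by −c·ΔT = +$222.36 million, contributing k·(−c·ΔT) = (+$222.36 million) / 0.32 ≈ +$694.9 million.
With ΔG = ΔT and no other leakages, the balanced-budget multiplier is 1, so ΔY = ΔG = −$327 million.

−$327.0 million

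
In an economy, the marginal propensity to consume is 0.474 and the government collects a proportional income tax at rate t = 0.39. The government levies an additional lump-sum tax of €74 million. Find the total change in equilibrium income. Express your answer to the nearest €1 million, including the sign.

A lump-sum tax change of +€74 million shifts disposable income by −€74 million; first-round consumption changes by −c × ΔT = −0.474 × (+€74 million) = −€35.076 million.
Expenditure multiplier = 1/(1 − c(1−t)) = 1/(1 − 0.474×0.61) = 1/0.71086 ≈ 1.407.
The tax multiplier is −c × k ≈ −0.667, so ΔY = k × (−c·ΔT) = (−€35.076 million) / 0.71086 ≈ −€49 million.

−€49 million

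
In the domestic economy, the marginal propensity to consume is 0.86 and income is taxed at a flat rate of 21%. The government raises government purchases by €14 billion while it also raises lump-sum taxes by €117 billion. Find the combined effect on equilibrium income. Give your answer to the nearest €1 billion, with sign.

−€270 billion

Expenditure multiplier = 1/(1 − c(1−t)) = 1/(1 − 0.86×0.79) = 1/0.3206 ≈ 3.119.
ΔG contributes k·ΔG = (+€14 billion) / 0.3206 ≈ +€43.7 billion.
ΔT of +€117 billion changes first-round spending by −c·ΔT = −€100.62 billion, contributing k·(−c·ΔT) = (−€100.62 billion) / 0.3206 ≈ −€313.8 billion.
Net ΔY = k(ΔG − c·ΔT) = (−€86.62 billion) / 0.3206 ≈ −€270 billion.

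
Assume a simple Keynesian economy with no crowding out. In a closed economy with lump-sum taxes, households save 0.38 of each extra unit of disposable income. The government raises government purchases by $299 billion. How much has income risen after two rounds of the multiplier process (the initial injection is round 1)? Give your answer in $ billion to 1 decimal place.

MPC = 1 − MPS = 1 − 0.38 = 0.62.
Round 1 adds ΔG = $299 billion; each later round is MPC = 0.62 times the previous.
After 2 rounds: 299 + 185.38 = ΔG·(1 − c^2)/(1 − c) = 299 × (1 − 0.3844)/0.38 ≈ $484.4 billion.

$484.4 billion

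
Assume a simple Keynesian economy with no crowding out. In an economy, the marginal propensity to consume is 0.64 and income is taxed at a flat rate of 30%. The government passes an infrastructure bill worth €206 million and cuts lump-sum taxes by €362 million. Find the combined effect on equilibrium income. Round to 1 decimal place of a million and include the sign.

+€792.9 million

Expenditure multiplier = 1/(1 − c(1−t)) = 1/(1 − 0.64×0.7) = 1/0.552 ≈ 1.812.
ΔG contributes k·ΔG = (+€206 million) / 0.552 ≈ +€373.2 million.
ΔT of −€362 million changes first-round spending by −c·ΔT = +€231.68 million, contributing k·(−c·ΔT) = (+€231.68 million) / 0.552 ≈ +€419.7 million.
Net ΔY = k(ΔG − c·ΔT) = (+€437.68 million) / 0.552 ≈ +€792.9 million.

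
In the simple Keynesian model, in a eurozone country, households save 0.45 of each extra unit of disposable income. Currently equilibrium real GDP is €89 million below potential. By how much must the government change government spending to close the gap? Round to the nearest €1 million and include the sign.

+€40 million

MPC = 1 − MPS = 1 − 0.45 = 0.55.
Spending multiplier = 1/(1 − MPC) = 1/(1 − 0.55) = 1/0.45 ≈ 2.222.
Need ΔY = +€89 million, so ΔG = ΔY/k = (+€89 million) × 0.45 ≈ +€40 million.
The government should increase government spending by €40 million.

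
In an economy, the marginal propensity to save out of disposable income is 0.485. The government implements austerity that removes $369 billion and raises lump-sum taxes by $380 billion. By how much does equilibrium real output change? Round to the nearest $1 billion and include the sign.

−$1,164 billion

MPC = 1 − MPS = 1 − 0.485 = 0.515.
Expenditure multiplier = 1/(1 − MPC) = 1/(1 − 0.515) = 1/0.485 ≈ 2.062.
ΔG contributes k·ΔG = (−$369 billion) / 0.485 ≈ −$760.8 billion.
ΔT of +$380 billion changes first-round spending by −c·ΔT = −$195.7 billion, contributing k·(−c·ΔT) = (−$195.7 billion) / 0.485 ≈ −$403.5 billion.
Net ΔY = k(ΔG − c·ΔT) = (−$564.7 billion) / 0.485 ≈ −$1,164 billion.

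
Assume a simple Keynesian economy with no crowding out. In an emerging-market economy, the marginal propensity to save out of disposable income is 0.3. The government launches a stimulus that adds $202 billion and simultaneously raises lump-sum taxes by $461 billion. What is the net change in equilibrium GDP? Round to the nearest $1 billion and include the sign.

MPC = 1 − MPS = 1 − 0.3 = 0.7.
Expenditure multiplier = 1/(1 − MPC) = 1/(1 − 0.7) = 1/0.3 ≈ 3.333.
ΔG contributes k·ΔG = (+$202 billion) / 0.3 ≈ +$673.3 billion.
ΔT of +$461 billion changes first-round spending by −c·ΔT = −$322.7 billion, contributing k·(−c·ΔT) = (−$322.7 billion) / 0.3 ≈ −$1,075.7 billion.
Net ΔY = k(ΔG − c·ΔT) = (−$120.7 billion) / 0.3 ≈ −$402 billion.

−$402 billion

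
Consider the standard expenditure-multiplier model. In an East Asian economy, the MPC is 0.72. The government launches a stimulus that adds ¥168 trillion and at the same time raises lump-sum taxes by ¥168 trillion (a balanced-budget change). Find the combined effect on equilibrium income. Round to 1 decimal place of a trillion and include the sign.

+¥168.0 trillion

Expenditure multiplier = 1/(1 − MPC) = 1/(1 − 0.72) = 1/0.28 ≈ 3.571.
ΔG contributes k·ΔG = (+¥168 trillion) / 0.28 = +¥600 trillion.
ΔT of +¥168 trillion changes first-round spending by −c·ΔT = −¥120.96 trillion, contributing k·(−c·ΔT) = (−¥120.96 trillion) / 0.28 = −¥432 trillion.
With ΔG = ΔT and no other leakages, the balanced-budget multiplier is 1, so ΔY = ΔG = +¥168 trillion.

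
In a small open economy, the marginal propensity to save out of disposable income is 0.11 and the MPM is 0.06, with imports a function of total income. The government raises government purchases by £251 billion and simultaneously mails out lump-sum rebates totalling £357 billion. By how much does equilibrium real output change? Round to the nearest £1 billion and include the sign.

MPC = 1 − MPS = 1 − 0.11 = 0.89.
Expenditure multiplier = 1/(1 − c + m) = 1/(1 − 0.89 + 0.06) = 1/0.17 ≈ 5.882.
ΔG contributes k·ΔG = (+£251 billion) / 0.17 ≈ +£1,476.5 billion.
ΔT of −£357 billion changes first-round spending by −c·ΔT = +£317.73 billion, contributing k·(−c·ΔT) = (+£317.73 billion) / 0.17 = +£1,869 billion.
Net ΔY = k(ΔG − c·ΔT) = (+£568.73 billion) / 0.17 ≈ +£3,345 billion.

+£3,345 billion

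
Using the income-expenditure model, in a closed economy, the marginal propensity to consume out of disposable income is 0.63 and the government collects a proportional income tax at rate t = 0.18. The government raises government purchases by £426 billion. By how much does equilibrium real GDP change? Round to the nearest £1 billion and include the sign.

Government-spending multiplier = 1/(1 − c(1−t)) = 1/(1 − 0.63×0.82) = 1/0.4834 ≈ 2.069.
ΔY = k × ΔG = (+£426 billion) / 0.4834 ≈ +£881 billion.

+£881 billion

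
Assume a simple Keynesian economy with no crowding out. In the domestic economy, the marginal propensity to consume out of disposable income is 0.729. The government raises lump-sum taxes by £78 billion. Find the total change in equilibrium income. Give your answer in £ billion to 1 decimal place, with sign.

−£209.8 billion

A lump-sum tax change of +£78 billion shifts disposable income by −£78 billion; first-round consumption changes by −c × ΔT = −0.729 × (+£78 billion) = −£56.862 billion.
Expenditure multiplier = 1/(1 − MPC) = 1/(1 − 0.729) = 1/0.271 ≈ 3.69.
The tax multiplier is −c × k ≈ −2.69, so ΔY = k × (−c·ΔT) = (−£56.862 billion) / 0.271 ≈ −£209.8 billion.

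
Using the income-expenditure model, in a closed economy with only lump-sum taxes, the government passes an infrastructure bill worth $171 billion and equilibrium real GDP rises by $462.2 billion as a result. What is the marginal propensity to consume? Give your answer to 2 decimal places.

Implied spending multiplier k = ΔY/ΔG = 462.2/171 ≈ 2.7029.
Since k = 1/(1 − MPC), MPC = 1 − 1/k = 1 − ΔG/ΔY = 1 − 171/462.2 ≈ 0.63.

0.63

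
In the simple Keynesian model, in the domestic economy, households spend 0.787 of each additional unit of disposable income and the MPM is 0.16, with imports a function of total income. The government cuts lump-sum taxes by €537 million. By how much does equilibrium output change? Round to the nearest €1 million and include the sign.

A lump-sum tax change of −€537 million shifts disposable income by +€537 million; first-round consumption changes by −c × ΔT = −0.787 × (−€537 million) = +€422.619 million.
Expenditure multiplier = 1/(1 − c + m) = 1/(1 − 0.787 + 0.16) = 1/0.373 ≈ 2.681.
The tax multiplier is −c × k ≈ −2.11, so ΔY = k × (−c·ΔT) = (+€422.619 million) / 0.373 ≈ +€1,133 million.

+€1,133 million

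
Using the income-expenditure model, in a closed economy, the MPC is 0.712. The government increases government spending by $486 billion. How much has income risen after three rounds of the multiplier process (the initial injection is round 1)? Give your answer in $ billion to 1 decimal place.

$1,078.4 billion

Round 1 adds ΔG = $486 billion; each later round is MPC = 0.712 times the previous.
After 3 rounds: 486 + 346.032 + 246.374784 = ΔG·(1 − c^3)/(1 − c) = 486 × (1 − 0.360944128)/0.288 ≈ $1,078.4 billion.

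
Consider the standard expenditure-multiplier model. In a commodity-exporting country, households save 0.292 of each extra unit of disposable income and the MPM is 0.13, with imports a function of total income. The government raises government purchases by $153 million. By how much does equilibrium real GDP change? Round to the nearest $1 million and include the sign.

MPC = 1 − MPS = 1 − 0.292 = 0.708.
Government-spending multiplier = 1/(1 − c + m) = 1/(1 − 0.708 + 0.13) = 1/0.422 ≈ 2.37.
ΔY = k × ΔG = (+$153 million) / 0.422 ≈ +$363 million.

+$363 million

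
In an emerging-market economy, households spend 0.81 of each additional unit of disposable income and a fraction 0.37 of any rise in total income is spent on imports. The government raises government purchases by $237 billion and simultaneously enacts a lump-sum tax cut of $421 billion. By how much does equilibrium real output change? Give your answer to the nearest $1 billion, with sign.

Expenditure multiplier = 1/(1 − c + m) = 1/(1 − 0.81 + 0.37) = 1/0.56 ≈ 1.786.
ΔG contributes k·ΔG = (+$237 billion) / 0.56 ≈ +$423.2 billion.
ΔT of −$421 billion changes first-round spending by −c·ΔT = +$341.01 billion, contributing k·(−c·ΔT) = (+$341.01 billion) / 0.56 ≈ +$608.9 billion.
Net ΔY = k(ΔG − c·ΔT) = (+$578.01 billion) / 0.56 ≈ +$1,032 billion.

+$1,032 billion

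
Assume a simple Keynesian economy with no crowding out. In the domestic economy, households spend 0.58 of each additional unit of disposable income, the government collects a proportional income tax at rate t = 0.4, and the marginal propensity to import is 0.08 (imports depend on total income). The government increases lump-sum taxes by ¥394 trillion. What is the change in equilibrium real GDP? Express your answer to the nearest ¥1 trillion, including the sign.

−¥312 trillion

A lump-sum tax change of +¥394 trillion shifts disposable income by −¥394 trillion; first-round consumption changes by −c × ΔT = −0.58 × (+¥394 trillion) = −¥228.52 trillion.
Expenditure multiplier = 1/(1 − c(1−t) + m) = 1/(1 − 0.58×0.6 + 0.08) = 1/0.732 ≈ 1.366.
The tax multiplier is −c × k ≈ −0.792, so ΔY = k × (−c·ΔT) = (−¥228.52 trillion) / 0.732 ≈ −¥312 trillion.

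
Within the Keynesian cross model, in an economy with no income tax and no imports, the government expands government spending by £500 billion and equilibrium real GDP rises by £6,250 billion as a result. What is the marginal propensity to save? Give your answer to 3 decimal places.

Implied spending multiplier k = ΔY/ΔG = 6,250/500 = 12.5.
Since k = 1/(1 − MPC), MPC = 1 − 1/k = 1 − ΔG/ΔY = 1 − 500/6,250 = 0.920.
MPS = 1 − MPC = 0.080.

0.080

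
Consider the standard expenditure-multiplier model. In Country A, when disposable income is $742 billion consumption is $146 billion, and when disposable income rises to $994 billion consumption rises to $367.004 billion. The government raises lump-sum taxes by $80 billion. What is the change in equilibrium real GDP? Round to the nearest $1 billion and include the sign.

MPC = ΔC/ΔYd = (367.004 − 146)/(994 − 742) = 221.004/252 = 0.877.
A lump-sum tax change of +$80 billion shifts disposable income by −$80 billion; first-round consumption changes by −c × ΔT = −0.877 × (+$80 billion) = −$70.16 billion.
Expenditure multiplier = 1/(1 − MPC) = 1/(1 − 0.877) = 1/0.123 ≈ 8.13.
The tax multiplier is −c × k ≈ −7.13, so ΔY = k × (−c·ΔT) = (−$70.16 billion) / 0.123 ≈ −$570 billion.

−$570 billion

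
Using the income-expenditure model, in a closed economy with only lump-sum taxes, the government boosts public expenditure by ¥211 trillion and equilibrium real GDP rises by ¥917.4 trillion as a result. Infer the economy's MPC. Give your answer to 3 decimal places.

0.770

Implied spending multiplier k = ΔY/ΔG = 917.4/211 ≈ 4.3479.
Since k = 1/(1 − MPC), MPC = 1 − 1/k = 1 − ΔG/ΔY = 1 − 211/917.4 ≈ 0.770.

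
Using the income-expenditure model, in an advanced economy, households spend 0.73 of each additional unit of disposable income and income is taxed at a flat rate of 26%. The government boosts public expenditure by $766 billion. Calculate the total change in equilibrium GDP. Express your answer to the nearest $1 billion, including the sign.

Spending multiplier = 1/(1 − c(1−t)) = 1/(1 − 0.73×0.74) = 1/0.4598 ≈ 2.175.
ΔY = k × ΔG = (+$766 billion) / 0.4598 ≈ +$1,666 billion.

+$1,666 billion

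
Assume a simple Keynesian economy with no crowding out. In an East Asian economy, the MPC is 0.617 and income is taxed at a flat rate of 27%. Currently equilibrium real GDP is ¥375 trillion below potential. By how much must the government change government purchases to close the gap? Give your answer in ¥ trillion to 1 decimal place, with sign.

+¥206.1 trillion

Spending multiplier = 1/(1 − c(1−t)) = 1/(1 − 0.617×0.73) = 1/0.54959 ≈ 1.82.
Need ΔY = +¥375 trillion, so ΔG = ΔY/k = (+¥375 trillion) × 0.54959 ≈ +¥206.1 trillion.
The government should increase government purchases by ¥206.1 trillion.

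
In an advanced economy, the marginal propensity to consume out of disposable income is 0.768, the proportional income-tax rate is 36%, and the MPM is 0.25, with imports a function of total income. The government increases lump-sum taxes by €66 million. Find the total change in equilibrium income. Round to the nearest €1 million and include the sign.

−€67 million

A lump-sum tax change of +€66 million shifts disposable income by −€66 million; first-round consumption changes by −c × ΔT = −0.768 × (+€66 million) = −€50.688 million.
Expenditure multiplier = 1/(1 − c(1−t) + m) = 1/(1 − 0.768×0.64 + 0.25) = 1/0.75848 ≈ 1.318.
The tax multiplier is −c × k ≈ −1.013, so ΔY = k × (−c·ΔT) = (−€50.688 million) / 0.75848 ≈ −€67 million.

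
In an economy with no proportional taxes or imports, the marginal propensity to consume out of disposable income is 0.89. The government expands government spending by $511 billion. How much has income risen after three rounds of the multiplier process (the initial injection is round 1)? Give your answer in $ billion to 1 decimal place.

Round 1 adds ΔG = $511 billion; each later round is MPC = 0.89 times the previous.
After 3 rounds: 511 + 454.79 + 404.7631 = ΔG·(1 − c^3)/(1 − c) = 511 × (1 − 0.704969)/0.11 ≈ $1,370.6 billion.

$1,370.6 billion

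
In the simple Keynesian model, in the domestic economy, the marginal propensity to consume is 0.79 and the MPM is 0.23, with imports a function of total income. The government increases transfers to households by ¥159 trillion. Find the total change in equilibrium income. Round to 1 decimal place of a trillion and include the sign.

The transfer change shifts disposable income by +¥159 trillion, so first-round consumption changes by c·ΔTR = 0.79 × (+¥159 trillion) = +¥125.61 trillion.
Expenditure multiplier = 1/(1 − c + m) = 1/(1 − 0.79 + 0.23) = 1/0.44 ≈ 2.273.
The transfer multiplier is c × k ≈ 1.795, so ΔY = k × (c·ΔTR) = (+¥125.61 trillion) / 0.44 ≈ +¥285.5 trillion.

+¥285.5 trillion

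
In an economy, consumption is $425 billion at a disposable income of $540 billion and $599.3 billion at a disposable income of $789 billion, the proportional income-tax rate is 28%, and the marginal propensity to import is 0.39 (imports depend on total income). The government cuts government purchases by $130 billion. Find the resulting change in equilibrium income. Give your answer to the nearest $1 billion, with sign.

MPC = ΔC/ΔYd = (599.3 − 425)/(789 − 540) = 174.3/249 = 0.7.
Expenditure multiplier = 1/(1 − c(1−t) + m) = 1/(1 − 0.7×0.72 + 0.39) = 1/0.886 ≈ 1.129.
ΔY = k × ΔG = (−$130 billion) / 0.886 ≈ −$147 billion.

−$147 billion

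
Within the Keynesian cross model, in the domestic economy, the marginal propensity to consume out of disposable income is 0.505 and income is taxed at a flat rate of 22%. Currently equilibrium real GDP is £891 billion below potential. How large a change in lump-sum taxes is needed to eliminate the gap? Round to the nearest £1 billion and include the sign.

Spending multiplier = 1/(1 − c(1−t)) = 1/(1 − 0.505×0.78) = 1/0.6061 ≈ 1.65.
Tax multiplier = −c·k = −0.505/0.6061 ≈ −0.833. Need ΔY = +£891 billion, so ΔT = ΔY/(−c·k) = −(+£891 billion) × 0.6061 / 0.505 ≈ −£1,069 billion.
The government should cut lump-sum taxes by £1,069 billion.

−£1,069 billion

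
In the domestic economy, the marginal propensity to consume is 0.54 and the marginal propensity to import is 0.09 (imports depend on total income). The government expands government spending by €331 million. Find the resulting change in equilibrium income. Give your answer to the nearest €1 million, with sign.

+€602 million

Expenditure multiplier = 1/(1 − c + m) = 1/(1 − 0.54 + 0.09) = 1/0.55 ≈ 1.818.
ΔY = k × ΔG = (+€331 million) / 0.55 ≈ +€602 million.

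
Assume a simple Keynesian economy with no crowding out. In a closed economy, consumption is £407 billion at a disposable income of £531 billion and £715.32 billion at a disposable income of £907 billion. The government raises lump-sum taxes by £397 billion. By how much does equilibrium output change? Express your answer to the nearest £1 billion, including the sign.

MPC = ΔC/ΔYd = (715.32 − 407)/(907 − 531) = 308.32/376 = 0.82.
A lump-sum tax change of +£397 billion shifts disposable income by −£397 billion; first-round consumption changes by −c × ΔT = −0.82 × (+£397 billion) = −£325.54 billion.
Expenditure multiplier = 1/(1 − MPC) = 1/(1 − 0.82) = 1/0.18 ≈ 5.556.
The tax multiplier is −c × k ≈ −4.556, so ΔY = k × (−c·ΔT) = (−£325.54 billion) / 0.18 ≈ −£1,809 billion.

−£1,809 billion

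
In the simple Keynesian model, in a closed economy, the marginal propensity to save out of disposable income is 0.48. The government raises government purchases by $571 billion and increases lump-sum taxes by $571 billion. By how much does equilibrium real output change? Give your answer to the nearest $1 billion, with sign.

+$571 billion

MPC = 1 − MPS = 1 − 0.48 = 0.52.
Expenditure multiplier = 1/(1 − MPC) = 1/(1 − 0.52) = 1/0.48 ≈ 2.083.
ΔG contributes k·ΔG = (+$571 billion) / 0.48 ≈ +$1,189.6 billion.
ΔT of +$571 billion changes first-round spending by −c·ΔT = −$296.92 billion, contributing k·(−c·ΔT) = (−$296.92 billion) / 0.48 ≈ −$618.6 billion.
With ΔG = ΔT and no other leakages, the balanced-budget multiplier is 1, so ΔY = ΔG = +$571 billion.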